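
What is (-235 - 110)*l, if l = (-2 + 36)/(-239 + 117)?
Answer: 5865/61 ≈ 96.148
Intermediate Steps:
l = -17/61 (l = 34/(-122) = 34*(-1/122) = -17/61 ≈ -0.27869)
(-235 - 110)*l = (-235 - 110)*(-17/61) = -345*(-17/61) = 5865/61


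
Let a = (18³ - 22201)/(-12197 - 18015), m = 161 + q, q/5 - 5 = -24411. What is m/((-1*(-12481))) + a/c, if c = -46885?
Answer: -24660911114467/2525600992460 ≈ -9.7644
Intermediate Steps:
q = -122030 (q = 25 + 5*(-24411) = 25 - 122055 = -122030)
m = -121869 (m = 161 - 122030 = -121869)
a = 16369/30212 (a = (5832 - 22201)/(-30212) = -16369*(-1/30212) = 16369/30212 ≈ 0.54180)
m/((-1*(-12481))) + a/c = -121869/((-1*(-12481))) + (16369/30212)/(-46885) = -121869/12481 + (16369/30212)*(-1/46885) = -121869*1/12481 - 16369/1416489620 = -121869/12481 - 16369/1416489620 = -24660911114467/2525600992460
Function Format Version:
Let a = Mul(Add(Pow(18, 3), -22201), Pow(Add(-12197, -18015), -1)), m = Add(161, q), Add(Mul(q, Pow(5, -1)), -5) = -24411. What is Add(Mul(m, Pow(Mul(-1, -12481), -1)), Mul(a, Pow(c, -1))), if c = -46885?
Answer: Rational(-24660911114467, 2525600992460) ≈ -9.7644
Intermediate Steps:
q = -122030 (q = Add(25, Mul(5, -24411)) = Add(25, -122055) = -122030)
m = -121869 (m = Add(161, -122030) = -121869)
a = Rational(16369, 30212) (a = Mul(Add(5832, -22201), Pow(-30212, -1)) = Mul(-16369, Rational(-1, 30212)) = Rational(16369, 30212) ≈ 0.54180)
Add(Mul(m, Pow(Mul(-1, -12481), -1)), Mul(a, Pow(c, -1))) = Add(Mul(-121869, Pow(Mul(-1, -12481), -1)), Mul(Rational(16369, 30212), Pow(-46885, -1))) = Add(Mul(-121869, Pow(12481, -1)), Mul(Rational(16369, 30212), Rational(-1, 46885))) = Add(Mul(-121869, Rational(1, 12481)), Rational(-16369, 1416489620)) = Add(Rational(-121869, 12481), Rational(-16369, 1416489620)) = Rational(-24660911114467, 2525600992460)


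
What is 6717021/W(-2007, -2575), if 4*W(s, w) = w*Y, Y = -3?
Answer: 8956028/2575 ≈ 3478.1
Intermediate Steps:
W(s, w) = -3*w/4 (W(s, w) = (w*(-3))/4 = (-3*w)/4 = -3*w/4)
6717021/W(-2007, -2575) = 6717021/((-¾*(-2575))) = 6717021/(7725/4) = 6717021*(4/7725) = 8956028/2575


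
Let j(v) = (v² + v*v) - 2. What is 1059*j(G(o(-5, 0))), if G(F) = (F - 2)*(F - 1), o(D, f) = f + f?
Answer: 6354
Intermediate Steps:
o(D, f) = 2*f
G(F) = (-1 + F)*(-2 + F) (G(F) = (-2 + F)*(-1 + F) = (-1 + F)*(-2 + F))
j(v) = -2 + 2*v² (j(v) = (v² + v²) - 2 = 2*v² - 2 = -2 + 2*v²)
1059*j(G(o(-5, 0))) = 1059*(-2 + 2*(2 + (2*0)² - 6*0)²) = 1059*(-2 + 2*(2 + 0² - 3*0)²) = 1059*(-2 + 2*(2 + 0 + 0)²) = 1059*(-2 + 2*2²) = 1059*(-2 + 2*4) = 1059*(-2 + 8) = 1059*6 = 6354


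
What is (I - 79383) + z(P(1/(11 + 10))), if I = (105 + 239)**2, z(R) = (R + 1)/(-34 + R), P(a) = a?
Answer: 27773467/713 ≈ 38953.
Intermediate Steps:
z(R) = (1 + R)/(-34 + R)
I = 118336 (I = 344**2 = 118336)
(I - 79383) + z(P(1/(11 + 10))) = (118336 - 79383) + (1 + 1/(11 + 10))/(-34 + 1/(11 + 10)) = 38953 + (1 + 1/21)/(-34 + 1/21) = 38953 + (22/21)/(-713/21) = 38953 - 21/713*22/21 = 38953 - 22/713 = 27773467/713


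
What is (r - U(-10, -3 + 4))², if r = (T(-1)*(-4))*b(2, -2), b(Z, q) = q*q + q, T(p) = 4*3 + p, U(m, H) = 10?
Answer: 9604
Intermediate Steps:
T(p) = 12 + p
b(Z, q) = q + q² (b(Z, q) = q² + q = q + q²)
r = -88 (r = ((12 - 1)*(-4))*(-2*(1 - 2)) = (11*(-4))*(-2*(-1)) = -44*2 = -88)
(r - U(-10, -3 + 4))² = (-88 - 1*10)² = (-88 - 10)² = (-98)² = 9604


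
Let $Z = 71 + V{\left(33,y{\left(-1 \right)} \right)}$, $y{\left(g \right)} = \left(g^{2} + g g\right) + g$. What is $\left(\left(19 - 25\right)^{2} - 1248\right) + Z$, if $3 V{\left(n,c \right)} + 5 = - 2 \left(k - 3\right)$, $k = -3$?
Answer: $- \frac{3416}{3} \approx -1138.7$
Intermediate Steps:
$y{\left(g \right)} = g + 2 g^{2}$ ($y{\left(g \right)} = \left(g^{2} + g^{2}\right) + g = 2 g^{2} + g = g + 2 g^{2}$)
$V{\left(n,c \right)} = \frac{7}{3}$ ($V{\left(n,c \right)} = - \frac{5}{3} + \frac{\left(-2\right) \left(-3 - 3\right)}{3} = - \frac{5}{3} + \frac{\left(-2\right) \left(-6\right)}{3} = - \frac{5}{3} + \frac{1}{3} \cdot 12 = - \frac{5}{3} + 4 = \frac{7}{3}$)
$Z = \frac{220}{3}$ ($Z = 71 + \frac{7}{3} = \frac{220}{3} \approx 73.333$)
$\left(\left(19 - 25\right)^{2} - 1248\right) + Z = \left(\left(19 - 25\right)^{2} - 1248\right) + \frac{220}{3} = \left(\left(-6\right)^{2} - 1248\right) + \frac{220}{3} = \left(36 - 1248\right) + \frac{220}{3} = -1212 + \frac{220}{3} = - \frac{3416}{3}$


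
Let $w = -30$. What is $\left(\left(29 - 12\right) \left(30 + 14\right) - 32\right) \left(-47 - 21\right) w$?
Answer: $1460640$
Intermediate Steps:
$\left(\left(29 - 12\right) \left(30 + 14\right) - 32\right) \left(-47 - 21\right) w = \left(\left(29 - 12\right) \left(30 + 14\right) - 32\right) \left(-47 - 21\right) \left(-30\right) = \left(17 \cdot 44 - 32\right) \left(-68\right) \left(-30\right) = \left(748 - 32\right) \left(-68\right) \left(-30\right) = 716 \left(-68\right) \left(-30\right) = \left(-48688\right) \left(-30\right) = 1460640$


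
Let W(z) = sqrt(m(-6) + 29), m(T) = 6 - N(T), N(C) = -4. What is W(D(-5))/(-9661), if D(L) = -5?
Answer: -sqrt(39)/9661 ≈ -0.00064641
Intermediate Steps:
m(T) = 10 (m(T) = 6 - 1*(-4) = 6 + 4 = 10)
W(z) = sqrt(39) (W(z) = sqrt(10 + 29) = sqrt(39))
W(D(-5))/(-9661) = sqrt(39)/(-9661) = sqrt(39)*(-1/9661) = -sqrt(39)/9661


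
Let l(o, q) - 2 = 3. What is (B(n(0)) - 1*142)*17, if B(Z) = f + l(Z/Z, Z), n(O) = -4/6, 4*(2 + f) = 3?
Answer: -9401/4 ≈ -2350.3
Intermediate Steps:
f = -5/4 (f = -2 + (¼)*3 = -2 + ¾ = -5/4 ≈ -1.2500)
l(o, q) = 5 (l(o, q) = 2 + 3 = 5)
n(O) = -⅔ (n(O) = -4*⅙ = -⅔)
B(Z) = 15/4 (B(Z) = -5/4 + 5 = 15/4)
(B(n(0)) - 1*142)*17 = (15/4 - 1*142)*17 = (15/4 - 142)*17 = -553/4*17 = -9401/4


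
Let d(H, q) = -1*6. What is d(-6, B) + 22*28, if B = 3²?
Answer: 610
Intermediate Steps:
B = 9
d(H, q) = -6
d(-6, B) + 22*28 = -6 + 22*28 = -6 + 616 = 610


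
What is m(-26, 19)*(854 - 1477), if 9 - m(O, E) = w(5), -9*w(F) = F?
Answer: -53578/9 ≈ -5953.1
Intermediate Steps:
w(F) = -F/9
m(O, E) = 86/9 (m(O, E) = 9 - (-1)*5/9 = 9 - 1*(-5/9) = 9 + 5/9 = 86/9)
m(-26, 19)*(854 - 1477) = 86*(854 - 1477)/9 = (86/9)*(-623) = -53578/9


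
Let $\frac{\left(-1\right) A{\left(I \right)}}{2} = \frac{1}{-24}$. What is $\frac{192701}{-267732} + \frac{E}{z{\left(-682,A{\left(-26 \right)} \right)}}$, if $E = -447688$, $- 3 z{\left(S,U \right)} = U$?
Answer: $\frac{4314974337475}{267732} \approx 1.6117 \cdot 10^{7}$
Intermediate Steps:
$A{\left(I \right)} = \frac{1}{12}$ ($A{\left(I \right)} = - \frac{2}{-24} = \left(-2\right) \left(- \frac{1}{24}\right) = \frac{1}{12}$)
$z{\left(S,U \right)} = - \frac{U}{3}$
$\frac{192701}{-267732} + \frac{E}{z{\left(-682,A{\left(-26 \right)} \right)}} = \frac{192701}{-267732} - \frac{447688}{\left(- \frac{1}{3}\right) \frac{1}{12}} = 192701 \left(- \frac{1}{267732}\right) - \frac{447688}{- \frac{1}{36}} = - \frac{192701}{267732} - -16116768 = - \frac{192701}{267732} + 16116768 = \frac{4314974337475}{267732}$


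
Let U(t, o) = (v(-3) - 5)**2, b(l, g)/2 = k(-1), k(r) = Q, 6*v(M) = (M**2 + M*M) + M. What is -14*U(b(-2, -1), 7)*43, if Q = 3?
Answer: -7525/2 ≈ -3762.5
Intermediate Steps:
v(M) = M**2/3 + M/6 (v(M) = ((M**2 + M*M) + M)/6 = ((M**2 + M**2) + M)/6 = (2*M**2 + M)/6 = (M + 2*M**2)/6 = M**2/3 + M/6)
k(r) = 3
b(l, g) = 6 (b(l, g) = 2*3 = 6)
U(t, o) = 25/4 (U(t, o) = ((1/6)*(-3)*(1 + 2*(-3)) - 5)**2 = ((1/6)*(-3)*(1 - 6) - 5)**2 = ((1/6)*(-3)*(-5) - 5)**2 = (5/2 - 5)**2 = (-5/2)**2 = 25/4)
-14*U(b(-2, -1), 7)*43 = -14*25/4*43 = -175/2*43 = -7525/2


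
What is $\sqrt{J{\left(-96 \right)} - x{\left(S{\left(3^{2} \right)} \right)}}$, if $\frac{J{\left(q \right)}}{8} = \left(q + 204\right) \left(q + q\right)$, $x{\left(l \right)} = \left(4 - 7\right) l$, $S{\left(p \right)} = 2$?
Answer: $i \sqrt{165882} \approx 407.29 i$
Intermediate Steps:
$x{\left(l \right)} = - 3 l$
$J{\left(q \right)} = 16 q \left(204 + q\right)$ ($J{\left(q \right)} = 8 \left(q + 204\right) \left(q + q\right) = 8 \left(204 + q\right) 2 q = 8 \cdot 2 q \left(204 + q\right) = 16 q \left(204 + q\right)$)
$\sqrt{J{\left(-96 \right)} - x{\left(S{\left(3^{2} \right)} \right)}} = \sqrt{16 \left(-96\right) \left(204 - 96\right) - \left(-3\right) 2} = \sqrt{16 \left(-96\right) 108 - -6} = \sqrt{-165888 + 6} = \sqrt{-165882} = i \sqrt{165882}$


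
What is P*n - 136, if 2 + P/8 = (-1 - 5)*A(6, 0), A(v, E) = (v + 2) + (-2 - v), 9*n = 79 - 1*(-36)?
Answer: -3064/9 ≈ -340.44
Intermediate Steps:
n = 115/9 (n = (79 - 1*(-36))/9 = (79 + 36)/9 = (1/9)*115 = 115/9 ≈ 12.778)
A(v, E) = 0 (A(v, E) = (2 + v) + (-2 - v) = 0)
P = -16 (P = -16 + 8*((-1 - 5)*0) = -16 + 8*(-6*0) = -16 + 8*0 = -16 + 0 = -16)
P*n - 136 = -16*115/9 - 136 = -1840/9 - 136 = -3064/9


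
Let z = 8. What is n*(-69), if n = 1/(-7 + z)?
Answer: -69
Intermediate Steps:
n = 1 (n = 1/(-7 + 8) = 1/1 = 1)
n*(-69) = 1*(-69) = -69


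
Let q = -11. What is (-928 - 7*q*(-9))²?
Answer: 2627641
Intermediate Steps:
(-928 - 7*q*(-9))² = (-928 - 7*(-11)*(-9))² = (-928 + 77*(-9))² = (-928 - 693)² = (-1621)² = 2627641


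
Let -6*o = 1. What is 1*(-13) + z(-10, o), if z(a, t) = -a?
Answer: -3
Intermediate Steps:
o = -⅙ (o = -⅙*1 = -⅙ ≈ -0.16667)
1*(-13) + z(-10, o) = 1*(-13) - 1*(-10) = -13 + 10 = -3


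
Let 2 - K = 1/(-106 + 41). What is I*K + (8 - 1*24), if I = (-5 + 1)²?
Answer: 1056/65 ≈ 16.246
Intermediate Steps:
K = 131/65 (K = 2 - 1/(-106 + 41) = 2 - 1/(-65) = 2 - 1*(-1/65) = 2 + 1/65 = 131/65 ≈ 2.0154)
I = 16 (I = (-4)² = 16)
I*K + (8 - 1*24) = 16*(131/65) + (8 - 1*24) = 2096/65 + (8 - 24) = 2096/65 - 16 = 1056/65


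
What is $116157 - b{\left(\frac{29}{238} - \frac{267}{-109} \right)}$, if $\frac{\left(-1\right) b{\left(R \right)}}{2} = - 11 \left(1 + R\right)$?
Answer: $\frac{1505653308}{12971} \approx 1.1608 \cdot 10^{5}$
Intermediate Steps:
$b{\left(R \right)} = 22 + 22 R$ ($b{\left(R \right)} = - 2 \left(- 11 \left(1 + R\right)\right) = - 2 \left(-11 - 11 R\right) = 22 + 22 R$)
$116157 - b{\left(\frac{29}{238} - \frac{267}{-109} \right)} = 116157 - \left(22 + 22 \left(\frac{29}{238} - \frac{267}{-109}\right)\right) = 116157 - \left(22 + 22 \left(29 \cdot \frac{1}{238} - - \frac{267}{109}\right)\right) = 116157 - \left(22 + 22 \left(\frac{29}{238} + \frac{267}{109}\right)\right) = 116157 - \left(22 + 22 \cdot \frac{66707}{25942}\right) = 116157 - \left(22 + \frac{733777}{12971}\right) = 116157 - \frac{1019139}{12971} = \frac{1505653308}{12971}$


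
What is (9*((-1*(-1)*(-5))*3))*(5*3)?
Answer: -2025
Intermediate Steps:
(9*((-1*(-1)*(-5))*3))*(5*3) = (9*((1*(-5))*3))*15 = (9*(-5*3))*15 = (9*(-15))*15 = -135*15 = -2025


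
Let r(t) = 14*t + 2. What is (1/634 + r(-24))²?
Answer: 44840180025/401956 ≈ 1.1156e+5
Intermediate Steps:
r(t) = 2 + 14*t
(1/634 + r(-24))² = (1/634 + (2 + 14*(-24)))² = (1/634 + (2 - 336))² = (1/634 - 334)² = (-211755/634)² = 44840180025/401956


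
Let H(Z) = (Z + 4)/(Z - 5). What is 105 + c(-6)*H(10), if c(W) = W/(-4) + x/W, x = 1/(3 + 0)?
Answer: 4907/45 ≈ 109.04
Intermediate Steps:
H(Z) = (4 + Z)/(-5 + Z)
x = 1/3 ≈ 0.33333
c(W) = -W/4 + 1/(3*W) (c(W) = W/(-4) + 1/(3*W) = W*(-1/4) + 1/(3*W) = -W/4 + 1/(3*W))
105 + c(-6)*H(10) = 105 + (-1/4*(-6) + (1/3)/(-6))*((4 + 10)/(-5 + 10)) = 105 + (3/2 + (1/3)*(-1/6))*(14/5) = 105 + (3/2 - 1/18)*((1/5)*14) = 105 + (13/9)*(14/5) = 105 + 182/45 = 4907/45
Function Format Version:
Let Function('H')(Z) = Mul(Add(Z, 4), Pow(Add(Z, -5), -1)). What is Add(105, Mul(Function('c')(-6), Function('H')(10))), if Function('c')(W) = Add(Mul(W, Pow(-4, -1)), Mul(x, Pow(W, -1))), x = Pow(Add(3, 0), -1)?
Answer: Rational(4907, 45) ≈ 109.04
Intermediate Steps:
Function('H')(Z) = Mul(Pow(Add(-5, Z), -1), Add(4, Z)) (Function('H')(Z) = Mul(Add(4, Z), Pow(Add(-5, Z), -1)) = Mul(Pow(Add(-5, Z), -1), Add(4, Z)))
x = Rational(1, 3) (x = Pow(3, -1) = Rational(1, 3) ≈ 0.33333)
Function('c')(W) = Add(Mul(Rational(-1, 4), W), Mul(Rational(1, 3), Pow(W, -1))) (Function('c')(W) = Add(Mul(W, Pow(-4, -1)), Mul(Rational(1, 3), Pow(W, -1))) = Add(Mul(W, Rational(-1, 4)), Mul(Rational(1, 3), Pow(W, -1))) = Add(Mul(Rational(-1, 4), W), Mul(Rational(1, 3), Pow(W, -1))))
Add(105, Mul(Function('c')(-6), Function('H')(10))) = Add(105, Mul(Add(Mul(Rational(-1, 4), -6), Mul(Rational(1, 3), Pow(-6, -1))), Mul(Pow(Add(-5, 10), -1), Add(4, 10)))) = Add(105, Mul(Add(Rational(3, 2), Mul(Rational(1, 3), Rational(-1, 6))), Mul(Pow(5, -1), 14))) = Add(105, Mul(Add(Rational(3, 2), Rational(-1, 18)), Mul(Rational(1, 5), 14))) = Add(105, Mul(Rational(13, 9), Rational(14, 5))) = Add(105, Rational(182, 45)) = Rational(4907, 45)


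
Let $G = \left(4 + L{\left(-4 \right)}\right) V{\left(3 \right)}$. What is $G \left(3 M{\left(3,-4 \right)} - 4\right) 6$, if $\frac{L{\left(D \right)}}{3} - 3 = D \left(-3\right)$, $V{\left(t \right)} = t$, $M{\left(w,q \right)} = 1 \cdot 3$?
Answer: $4410$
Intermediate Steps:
$M{\left(w,q \right)} = 3$
$L{\left(D \right)} = 9 - 9 D$ ($L{\left(D \right)} = 9 + 3 D \left(-3\right) = 9 + 3 \left(- 3 D\right) = 9 - 9 D$)
$G = 147$ ($G = \left(4 + \left(9 - -36\right)\right) 3 = \left(4 + \left(9 + 36\right)\right) 3 = \left(4 + 45\right) 3 = 49 \cdot 3 = 147$)
$G \left(3 M{\left(3,-4 \right)} - 4\right) 6 = 147 \left(3 \cdot 3 - 4\right) 6 = 147 \left(9 - 4\right) 6 = 147 \cdot 5 \cdot 6 = 735 \cdot 6 = 4410$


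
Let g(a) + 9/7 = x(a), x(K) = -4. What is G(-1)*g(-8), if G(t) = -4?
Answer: 148/7 ≈ 21.143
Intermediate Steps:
g(a) = -37/7 (g(a) = -9/7 - 4 = -37/7)
G(-1)*g(-8) = -4*(-37/7) = 148/7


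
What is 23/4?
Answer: 23/4 ≈ 5.7500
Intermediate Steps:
23/4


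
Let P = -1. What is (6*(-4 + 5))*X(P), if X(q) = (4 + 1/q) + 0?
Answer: 18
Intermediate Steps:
X(q) = 4 + 1/q
(6*(-4 + 5))*X(P) = (6*(-4 + 5))*(4 + 1/(-1)) = (6*1)*(4 - 1) = 6*3 = 18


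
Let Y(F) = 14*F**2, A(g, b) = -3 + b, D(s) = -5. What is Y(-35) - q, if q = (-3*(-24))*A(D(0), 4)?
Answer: 17078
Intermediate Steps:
q = 72 (q = (-3*(-24))*(-3 + 4) = 72*1 = 72)
Y(-35) - q = 14*(-35)**2 - 1*72 = 14*1225 - 72 = 17150 - 72 = 17078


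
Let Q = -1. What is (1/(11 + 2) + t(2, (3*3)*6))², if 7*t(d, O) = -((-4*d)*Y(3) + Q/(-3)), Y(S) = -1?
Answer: 92416/74529 ≈ 1.2400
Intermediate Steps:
t(d, O) = -1/21 - 4*d/7 (t(d, O) = (-(-4*d*(-1) - 1/(-3)))/7 = (-(4*d - 1*(-⅓)))/7 = (-(4*d + ⅓))/7 = (-(⅓ + 4*d))/7 = (-⅓ - 4*d)/7 = -1/21 - 4*d/7)
(1/(11 + 2) + t(2, (3*3)*6))² = (1/(11 + 2) + (-1/21 - 4/7*2))² = (1/13 + (-1/21 - 8/7))² = (1/13 - 25/21)² = (-304/273)² = 92416/74529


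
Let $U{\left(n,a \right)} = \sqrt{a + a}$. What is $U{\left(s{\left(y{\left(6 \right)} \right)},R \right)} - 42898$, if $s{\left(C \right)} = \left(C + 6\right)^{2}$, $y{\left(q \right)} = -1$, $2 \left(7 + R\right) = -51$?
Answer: $-42898 + i \sqrt{65} \approx -42898.0 + 8.0623 i$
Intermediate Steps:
$R = - \frac{65}{2}$ ($R = -7 + \frac{1}{2} \left(-51\right) = -7 - \frac{51}{2} = - \frac{65}{2} \approx -32.5$)
$s{\left(C \right)} = \left(6 + C\right)^{2}$
$U{\left(n,a \right)} = \sqrt{2} \sqrt{a}$ ($U{\left(n,a \right)} = \sqrt{2 a} = \sqrt{2} \sqrt{a}$)
$U{\left(s{\left(y{\left(6 \right)} \right)},R \right)} - 42898 = \sqrt{2} \sqrt{- \frac{65}{2}} - 42898 = \sqrt{2} \frac{i \sqrt{130}}{2} - 42898 = i \sqrt{65} - 42898 = -42898 + i \sqrt{65}$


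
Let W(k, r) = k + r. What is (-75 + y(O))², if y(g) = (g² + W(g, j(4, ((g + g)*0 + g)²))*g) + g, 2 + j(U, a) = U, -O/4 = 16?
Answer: 62805625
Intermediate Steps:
O = -64 (O = -4*16 = -64)
j(U, a) = -2 + U
y(g) = g + g² + g*(2 + g) (y(g) = (g² + (g + (-2 + 4))*g) + g = (g² + (g + 2)*g) + g = (g² + (2 + g)*g) + g = (g² + g*(2 + g)) + g = g + g² + g*(2 + g))
(-75 + y(O))² = (-75 - 64*(3 + 2*(-64)))² = (-75 - 64*(3 - 128))² = (-75 - 64*(-125))² = (-75 + 8000)² = 7925² = 62805625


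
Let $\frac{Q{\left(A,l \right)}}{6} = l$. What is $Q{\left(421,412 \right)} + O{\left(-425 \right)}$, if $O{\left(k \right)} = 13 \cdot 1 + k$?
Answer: $2060$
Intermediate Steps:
$Q{\left(A,l \right)} = 6 l$
$O{\left(k \right)} = 13 + k$
$Q{\left(421,412 \right)} + O{\left(-425 \right)} = 6 \cdot 412 + \left(13 - 425\right) = 2472 - 412 = 2060$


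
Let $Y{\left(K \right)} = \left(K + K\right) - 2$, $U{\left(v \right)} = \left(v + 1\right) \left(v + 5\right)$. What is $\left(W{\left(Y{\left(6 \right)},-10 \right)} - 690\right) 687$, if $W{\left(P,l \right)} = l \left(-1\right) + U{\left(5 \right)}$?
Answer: $-425940$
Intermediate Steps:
$U{\left(v \right)} = \left(1 + v\right) \left(5 + v\right)$
$Y{\left(K \right)} = -2 + 2 K$ ($Y{\left(K \right)} = 2 K - 2 = -2 + 2 K$)
$W{\left(P,l \right)} = 60 - l$ ($W{\left(P,l \right)} = l \left(-1\right) + \left(5 + 5^{2} + 6 \cdot 5\right) = - l + \left(5 + 25 + 30\right) = - l + 60 = 60 - l$)
$\left(W{\left(Y{\left(6 \right)},-10 \right)} - 690\right) 687 = \left(\left(60 - -10\right) - 690\right) 687 = \left(\left(60 + 10\right) - 690\right) 687 = \left(70 - 690\right) 687 = \left(-620\right) 687 = -425940$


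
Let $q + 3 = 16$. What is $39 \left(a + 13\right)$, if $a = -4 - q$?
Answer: $-156$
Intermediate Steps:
$q = 13$ ($q = -3 + 16 = 13$)
$a = -17$ ($a = -4 - 13 = -17$)
$39 \left(a + 13\right) = 39 \left(-17 + 13\right) = 39 \left(-4\right) = -156$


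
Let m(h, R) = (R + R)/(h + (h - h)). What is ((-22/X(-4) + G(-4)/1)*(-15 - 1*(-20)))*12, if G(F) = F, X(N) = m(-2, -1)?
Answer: -1560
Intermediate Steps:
m(h, R) = 2*R/h (m(h, R) = (2*R)/(h + 0) = (2*R)/h = 2*R/h)
X(N) = 1 (X(N) = 2*(-1)/(-2) = 2*(-1)*(-½) = 1)
((-22/X(-4) + G(-4)/1)*(-15 - 1*(-20)))*12 = ((-22/1 - 4/1)*(-15 - 1*(-20)))*12 = ((-22*1 - 4*1)*(-15 + 20))*12 = ((-22 - 4)*5)*12 = -26*5*12 = -130*12 = -1560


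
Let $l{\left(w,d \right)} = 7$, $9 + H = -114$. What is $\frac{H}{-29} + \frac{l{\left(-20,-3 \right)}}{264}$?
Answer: $\frac{32675}{7656} \approx 4.2679$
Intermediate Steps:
$H = -123$ ($H = -9 - 114 = -123$)
$\frac{H}{-29} + \frac{l{\left(-20,-3 \right)}}{264} = - \frac{123}{-29} + \frac{7}{264} = \left(-123\right) \left(- \frac{1}{29}\right) + 7 \cdot \frac{1}{264} = \frac{123}{29} + \frac{7}{264} = \frac{32675}{7656}$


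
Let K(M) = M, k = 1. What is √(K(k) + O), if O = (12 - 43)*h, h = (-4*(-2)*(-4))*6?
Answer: √5953 ≈ 77.156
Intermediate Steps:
h = -192 (h = (8*(-4))*6 = -32*6 = -192)
O = 5952 (O = (12 - 43)*(-192) = -31*(-192) = 5952)
√(K(k) + O) = √(1 + 5952) = √5953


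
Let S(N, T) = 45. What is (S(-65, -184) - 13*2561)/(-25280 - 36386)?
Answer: 16624/30833 ≈ 0.53916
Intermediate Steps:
(S(-65, -184) - 13*2561)/(-25280 - 36386) = (45 - 13*2561)/(-25280 - 36386) = (45 - 33293)/(-61666) = -33248*(-1/61666) = 16624/30833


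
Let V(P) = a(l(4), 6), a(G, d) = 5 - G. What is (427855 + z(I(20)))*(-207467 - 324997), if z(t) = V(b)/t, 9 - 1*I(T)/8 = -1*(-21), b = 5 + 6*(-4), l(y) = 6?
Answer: -455634780533/2 ≈ -2.2782e+11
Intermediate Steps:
b = -19 (b = 5 - 24 = -19)
I(T) = -96 (I(T) = 72 - (-8)*(-21) = 72 - 8*21 = 72 - 168 = -96)
V(P) = -1 (V(P) = 5 - 1*6 = 5 - 6 = -1)
z(t) = -1/t
(427855 + z(I(20)))*(-207467 - 324997) = (427855 - 1/(-96))*(-207467 - 324997) = (427855 - 1*(-1/96))*(-532464) = (427855 + 1/96)*(-532464) = (41074081/96)*(-532464) = -455634780533/2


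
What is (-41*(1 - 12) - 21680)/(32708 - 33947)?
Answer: 21229/1239 ≈ 17.134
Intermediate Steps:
(-41*(1 - 12) - 21680)/(32708 - 33947) = (-41*(-11) - 21680)/(-1239) = (451 - 21680)*(-1/1239) = -21229*(-1/1239) = 21229/1239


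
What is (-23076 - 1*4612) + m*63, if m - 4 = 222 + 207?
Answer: -409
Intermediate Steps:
m = 433 (m = 4 + (222 + 207) = 4 + 429 = 433)
(-23076 - 1*4612) + m*63 = (-23076 - 1*4612) + 433*63 = (-23076 - 4612) + 27279 = -27688 + 27279 = -409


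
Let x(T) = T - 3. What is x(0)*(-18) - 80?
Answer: -26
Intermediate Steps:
x(T) = -3 + T
x(0)*(-18) - 80 = (-3 + 0)*(-18) - 80 = -3*(-18) - 80 = 54 - 80 = -26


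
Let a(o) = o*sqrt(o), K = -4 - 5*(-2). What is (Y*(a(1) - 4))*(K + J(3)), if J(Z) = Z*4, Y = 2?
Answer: -108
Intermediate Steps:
K = 6 (K = -4 + 10 = 6)
J(Z) = 4*Z
a(o) = o**(3/2)
(Y*(a(1) - 4))*(K + J(3)) = (2*(1**(3/2) - 4))*(6 + 4*3) = (2*(1 - 4))*(6 + 12) = (2*(-3))*18 = -6*18 = -108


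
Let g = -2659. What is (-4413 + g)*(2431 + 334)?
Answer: -19554080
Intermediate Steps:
(-4413 + g)*(2431 + 334) = (-4413 - 2659)*(2431 + 334) = -7072*2765 = -19554080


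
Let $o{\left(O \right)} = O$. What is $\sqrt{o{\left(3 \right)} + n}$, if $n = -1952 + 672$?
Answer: $i \sqrt{1277} \approx 35.735 i$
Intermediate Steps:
$n = -1280$
$\sqrt{o{\left(3 \right)} + n} = \sqrt{3 - 1280} = \sqrt{-1277} = i \sqrt{1277}$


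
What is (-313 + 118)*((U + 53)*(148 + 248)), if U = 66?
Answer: -9189180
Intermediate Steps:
(-313 + 118)*((U + 53)*(148 + 248)) = (-313 + 118)*((66 + 53)*(148 + 248)) = -23205*396 = -195*47124 = -9189180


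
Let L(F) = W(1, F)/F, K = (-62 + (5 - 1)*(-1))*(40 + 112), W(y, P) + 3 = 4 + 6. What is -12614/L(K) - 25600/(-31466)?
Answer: 284415900512/15733 ≈ 1.8078e+7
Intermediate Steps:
W(y, P) = 7 (W(y, P) = -3 + (4 + 6) = -3 + 10 = 7)
K = -10032 (K = (-62 + 4*(-1))*152 = (-62 - 4)*152 = -66*152 = -10032)
L(F) = 7/F
-12614/L(K) - 25600/(-31466) = -12614/(7/(-10032)) - 25600/(-31466) = -12614/(7*(-1/10032)) - 25600*(-1/31466) = -12614/(-7/10032) + 12800/15733 = -12614*(-10032/7) + 12800/15733 = 18077664 + 12800/15733 = 284415900512/15733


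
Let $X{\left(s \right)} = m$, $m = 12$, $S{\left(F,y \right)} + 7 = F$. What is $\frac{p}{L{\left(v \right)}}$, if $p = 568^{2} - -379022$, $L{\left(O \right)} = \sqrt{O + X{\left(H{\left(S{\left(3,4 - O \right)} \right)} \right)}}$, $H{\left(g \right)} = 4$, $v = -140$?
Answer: $- \frac{350823 i \sqrt{2}}{8} \approx - 62017.0 i$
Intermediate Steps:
$S{\left(F,y \right)} = -7 + F$
$X{\left(s \right)} = 12$
$L{\left(O \right)} = \sqrt{12 + O}$ ($L{\left(O \right)} = \sqrt{O + 12} = \sqrt{12 + O}$)
$p = 701646$ ($p = 322624 + 379022 = 701646$)
$\frac{p}{L{\left(v \right)}} = \frac{701646}{\sqrt{12 - 140}} = \frac{701646}{\sqrt{-128}} = \frac{701646}{8 i \sqrt{2}} = 701646 \left(- \frac{i \sqrt{2}}{16}\right) = - \frac{350823 i \sqrt{2}}{8}$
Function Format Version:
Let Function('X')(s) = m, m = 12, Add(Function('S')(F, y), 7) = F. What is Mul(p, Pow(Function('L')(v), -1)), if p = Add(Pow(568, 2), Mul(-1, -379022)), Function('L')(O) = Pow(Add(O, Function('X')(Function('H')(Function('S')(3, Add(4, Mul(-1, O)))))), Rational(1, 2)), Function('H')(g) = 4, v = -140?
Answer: Mul(Rational(-350823, 8), I, Pow(2, Rational(1, 2))) ≈ Mul(-62017., I)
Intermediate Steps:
Function('S')(F, y) = Add(-7, F)
Function('X')(s) = 12
Function('L')(O) = Pow(Add(12, O), Rational(1, 2)) (Function('L')(O) = Pow(Add(O, 12), Rational(1, 2)) = Pow(Add(12, O), Rational(1, 2)))
p = 701646 (p = Add(322624, 379022) = 701646)
Mul(p, Pow(Function('L')(v), -1)) = Mul(701646, Pow(Pow(Add(12, -140), Rational(1, 2)), -1)) = Mul(701646, Pow(Pow(-128, Rational(1, 2)), -1)) = Mul(701646, Pow(Mul(8, I, Pow(2, Rational(1, 2))), -1)) = Mul(701646, Mul(Rational(-1, 16), I, Pow(2, Rational(1, 2)))) = Mul(Rational(-350823, 8), I, Pow(2, Rational(1, 2)))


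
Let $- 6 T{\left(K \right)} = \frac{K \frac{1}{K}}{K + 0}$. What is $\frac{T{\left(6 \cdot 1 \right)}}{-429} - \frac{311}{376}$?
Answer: $- \frac{1200677}{1451736} \approx -0.82706$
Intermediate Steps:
$T{\left(K \right)} = - \frac{1}{6 K}$ ($T{\left(K \right)} = - \frac{\frac{K}{K} \frac{1}{K + 0}}{6} = - \frac{1 \frac{1}{K}}{6} = - \frac{1}{6 K}$)
$\frac{T{\left(6 \cdot 1 \right)}}{-429} - \frac{311}{376} = \frac{\left(- \frac{1}{6}\right) \frac{1}{6 \cdot 1}}{-429} - \frac{311}{376} = - \frac{1}{6 \cdot 6} \left(- \frac{1}{429}\right) - \frac{311}{376} = \left(- \frac{1}{6}\right) \frac{1}{6} \left(- \frac{1}{429}\right) - \frac{311}{376} = \left(- \frac{1}{36}\right) \left(- \frac{1}{429}\right) - \frac{311}{376} = \frac{1}{15444} - \frac{311}{376} = - \frac{1200677}{1451736}$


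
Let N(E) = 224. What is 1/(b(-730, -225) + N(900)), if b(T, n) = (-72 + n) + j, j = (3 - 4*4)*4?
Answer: -1/125 ≈ -0.0080000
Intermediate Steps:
j = -52 (j = (3 - 16)*4 = -13*4 = -52)
b(T, n) = -124 + n (b(T, n) = (-72 + n) - 52 = -124 + n)
1/(b(-730, -225) + N(900)) = 1/((-124 - 225) + 224) = 1/(-349 + 224) = 1/(-125) = -1/125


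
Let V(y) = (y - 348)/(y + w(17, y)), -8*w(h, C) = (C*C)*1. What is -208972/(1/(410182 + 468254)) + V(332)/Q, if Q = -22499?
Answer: -27766718146564014392/151260777 ≈ -1.8357e+11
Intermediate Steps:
w(h, C) = -C²/8 (w(h, C) = -C*C/8 = -C²/8)
V(y) = (-348 + y)/(y - y²/8) (V(y) = (y - 348)/(y - y²/8) = (-348 + y)/(y - y²/8))
-208972/(1/(410182 + 468254)) + V(332)/Q = -208972/(1/(410182 + 468254)) + (8*(348 - 1*332)/(332*(-8 + 332)))/(-22499) = -208972/(1/878436) + (8*(1/332)*(348 - 332)/324)*(-1/22499) = -208972/1/878436 + (8*(1/332)*(1/324)*16)*(-1/22499) = -208972*878436 + (8/6723)*(-1/22499) = -183568527792 - 8/151260777 = -27766718146564014392/151260777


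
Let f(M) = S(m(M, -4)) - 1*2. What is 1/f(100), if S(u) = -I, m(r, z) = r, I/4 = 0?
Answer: -1/2 ≈ -0.50000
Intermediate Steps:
I = 0 (I = 4*0 = 0)
S(u) = 0 (S(u) = -1*0 = 0)
f(M) = -2 (f(M) = 0 - 1*2 = 0 - 2 = -2)
1/f(100) = 1/(-2) = -1/2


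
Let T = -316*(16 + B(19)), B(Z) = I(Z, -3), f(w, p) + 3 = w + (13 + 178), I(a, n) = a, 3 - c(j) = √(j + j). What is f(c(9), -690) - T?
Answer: 11251 - 3*√2 ≈ 11247.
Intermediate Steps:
c(j) = 3 - √2*√j (c(j) = 3 - √(j + j) = 3 - √(2*j) = 3 - √2*√j)
f(w, p) = 188 + w (f(w, p) = -3 + (w + (13 + 178)) = -3 + (w + 191) = -3 + (191 + w) = 188 + w)
B(Z) = Z
T = -11060 (T = -316*(16 + 19) = -316*35 = -11060)
f(c(9), -690) - T = (188 + (3 - √2*√9)) - 1*(-11060) = (188 + (3 - 1*√2*3)) + 11060 = (188 + (3 - 3*√2)) + 11060 = (191 - 3*√2) + 11060 = 11251 - 3*√2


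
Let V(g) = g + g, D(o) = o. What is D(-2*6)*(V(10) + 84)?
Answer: -1248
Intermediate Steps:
V(g) = 2*g
D(-2*6)*(V(10) + 84) = (-2*6)*(2*10 + 84) = -12*(20 + 84) = -12*104 = -1248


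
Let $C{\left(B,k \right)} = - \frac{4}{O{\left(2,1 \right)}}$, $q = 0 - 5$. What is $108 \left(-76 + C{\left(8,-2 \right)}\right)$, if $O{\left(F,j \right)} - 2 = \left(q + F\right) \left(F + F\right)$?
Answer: $- \frac{40824}{5} \approx -8164.8$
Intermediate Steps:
$q = -5$ ($q = 0 - 5 = -5$)
$O{\left(F,j \right)} = 2 + 2 F \left(-5 + F\right)$ ($O{\left(F,j \right)} = 2 + \left(-5 + F\right) \left(F + F\right) = 2 + \left(-5 + F\right) 2 F = 2 + 2 F \left(-5 + F\right)$)
$C{\left(B,k \right)} = \frac{2}{5}$ ($C{\left(B,k \right)} = - \frac{4}{2 - 20 + 2 \cdot 2^{2}} = - \frac{4}{2 - 20 + 2 \cdot 4} = - \frac{4}{2 - 20 + 8} = - \frac{4}{-10} = \left(-4\right) \left(- \frac{1}{10}\right) = \frac{2}{5}$)
$108 \left(-76 + C{\left(8,-2 \right)}\right) = 108 \left(-76 + \frac{2}{5}\right) = 108 \left(- \frac{378}{5}\right) = - \frac{40824}{5}$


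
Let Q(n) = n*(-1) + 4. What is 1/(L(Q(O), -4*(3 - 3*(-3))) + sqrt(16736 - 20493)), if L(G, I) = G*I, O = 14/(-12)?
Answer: -248/65261 - 17*I*sqrt(13)/65261 ≈ -0.0038001 - 0.00093922*I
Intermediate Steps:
O = -7/6 (O = 14*(-1/12) = -7/6 ≈ -1.1667)
Q(n) = 4 - n (Q(n) = -n + 4 = 4 - n)
1/(L(Q(O), -4*(3 - 3*(-3))) + sqrt(16736 - 20493)) = 1/((4 - 1*(-7/6))*(-4*(3 - 3*(-3))) + sqrt(16736 - 20493)) = 1/((4 + 7/6)*(-4*(3 + 9)) + sqrt(-3757)) = 1/(31*(-4*12)/6 + 17*I*sqrt(13)) = 1/((31/6)*(-48) + 17*I*sqrt(13)) = 1/(-248 + 17*I*sqrt(13))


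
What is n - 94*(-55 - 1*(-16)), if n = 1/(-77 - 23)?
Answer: 366599/100 ≈ 3666.0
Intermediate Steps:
n = -1/100 (n = 1/(-100) = -1/100 ≈ -0.010000)
n - 94*(-55 - 1*(-16)) = -1/100 - 94*(-55 - 1*(-16)) = -1/100 - 94*(-55 + 16) = -1/100 - 94*(-39) = -1/100 + 3666 = 366599/100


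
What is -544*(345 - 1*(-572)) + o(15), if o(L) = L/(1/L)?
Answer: -498623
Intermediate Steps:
o(L) = L² (o(L) = L*L = L²)
-544*(345 - 1*(-572)) + o(15) = -544*(345 - 1*(-572)) + 15² = -544*(345 + 572) + 225 = -544*917 + 225 = -498848 + 225 = -498623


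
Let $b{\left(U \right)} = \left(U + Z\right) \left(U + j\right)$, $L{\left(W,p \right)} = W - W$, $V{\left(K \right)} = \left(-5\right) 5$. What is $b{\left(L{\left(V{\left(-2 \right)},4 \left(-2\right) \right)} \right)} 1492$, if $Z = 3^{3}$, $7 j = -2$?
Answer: $- \frac{80568}{7} \approx -11510.0$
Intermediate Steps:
$V{\left(K \right)} = -25$
$j = - \frac{2}{7}$ ($j = \frac{1}{7} \left(-2\right) = - \frac{2}{7} \approx -0.28571$)
$Z = 27$
$L{\left(W,p \right)} = 0$
$b{\left(U \right)} = \left(27 + U\right) \left(- \frac{2}{7} + U\right)$ ($b{\left(U \right)} = \left(U + 27\right) \left(U - \frac{2}{7}\right) = \left(27 + U\right) \left(- \frac{2}{7} + U\right)$)
$b{\left(L{\left(V{\left(-2 \right)},4 \left(-2\right) \right)} \right)} 1492 = \left(- \frac{54}{7} + 0^{2} + \frac{187}{7} \cdot 0\right) 1492 = \left(- \frac{54}{7} + 0 + 0\right) 1492 = \left(- \frac{54}{7}\right) 1492 = - \frac{80568}{7}$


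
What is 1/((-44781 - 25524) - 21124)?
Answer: -1/91429 ≈ -1.0937e-5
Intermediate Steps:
1/((-44781 - 25524) - 21124) = 1/(-70305 - 21124) = 1/(-91429) = -1/91429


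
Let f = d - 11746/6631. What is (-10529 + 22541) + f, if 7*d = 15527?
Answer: 660438319/46417 ≈ 14228.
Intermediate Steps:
d = 15527/7 (d = (⅐)*15527 = 15527/7 ≈ 2218.1)
f = 102877315/46417 (f = 15527/7 - 11746/6631 = 102877315/46417 ≈ 2216.4)
(-10529 + 22541) + f = (-10529 + 22541) + 102877315/46417 = 12012 + 102877315/46417 = 660438319/46417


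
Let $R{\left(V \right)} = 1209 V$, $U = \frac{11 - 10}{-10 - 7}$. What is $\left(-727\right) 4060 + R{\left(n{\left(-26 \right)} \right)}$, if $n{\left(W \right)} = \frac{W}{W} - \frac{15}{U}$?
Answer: $-2642116$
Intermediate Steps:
$U = - \frac{1}{17}$ ($U = 1 \frac{1}{-17} = 1 \left(- \frac{1}{17}\right) = - \frac{1}{17} \approx -0.058824$)
$n{\left(W \right)} = 256$ ($n{\left(W \right)} = \frac{W}{W} - \frac{15}{- \frac{1}{17}} = 1 - -255 = 1 + 255 = 256$)
$\left(-727\right) 4060 + R{\left(n{\left(-26 \right)} \right)} = \left(-727\right) 4060 + 1209 \cdot 256 = -2951620 + 309504 = -2642116$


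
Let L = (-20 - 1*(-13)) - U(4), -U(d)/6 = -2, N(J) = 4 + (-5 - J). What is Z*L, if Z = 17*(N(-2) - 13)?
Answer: 3876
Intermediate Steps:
N(J) = -1 - J
U(d) = 12 (U(d) = -6*(-2) = 12)
L = -19 (L = (-20 - 1*(-13)) - 1*12 = (-20 + 13) - 12 = -7 - 12 = -19)
Z = -204 (Z = 17*((-1 - 1*(-2)) - 13) = 17*((-1 + 2) - 13) = 17*(1 - 13) = 17*(-12) = -204)
Z*L = -204*(-19) = 3876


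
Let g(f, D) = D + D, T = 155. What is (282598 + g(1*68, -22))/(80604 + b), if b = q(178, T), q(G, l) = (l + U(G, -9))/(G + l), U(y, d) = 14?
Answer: 94090482/26841301 ≈ 3.5054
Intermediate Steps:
q(G, l) = (14 + l)/(G + l) (q(G, l) = (l + 14)/(G + l) = (14 + l)/(G + l))
b = 169/333 (b = (14 + 155)/(178 + 155) = 169/333 ≈ 0.50751)
g(f, D) = 2*D
(282598 + g(1*68, -22))/(80604 + b) = (282598 + 2*(-22))/(80604 + 169/333) = (282598 - 44)/(26841301/333) = 282554*(333/26841301) = 94090482/26841301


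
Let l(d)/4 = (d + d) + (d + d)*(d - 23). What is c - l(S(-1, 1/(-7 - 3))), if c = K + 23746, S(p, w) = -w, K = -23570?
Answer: 4838/25 ≈ 193.52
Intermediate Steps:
c = 176 (c = -23570 + 23746 = 176)
l(d) = 8*d + 8*d*(-23 + d) (l(d) = 4*((d + d) + (d + d)*(d - 23)) = 4*(2*d + (2*d)*(-23 + d)) = 4*(2*d + 2*d*(-23 + d)) = 8*d + 8*d*(-23 + d))
c - l(S(-1, 1/(-7 - 3))) = 176 - 8*(-1/(-7 - 3))*(-22 - 1/(-7 - 3)) = 176 - 8*(-1/(-10))*(-22 - 1/(-10)) = 176 - 8*(-1*(-⅒))*(-22 - 1*(-⅒)) = 176 - 8*(-22 + ⅒)/10 = 176 - 8*(-219)/(10*10) = 176 - 1*(-438/25) = 176 + 438/25 = 4838/25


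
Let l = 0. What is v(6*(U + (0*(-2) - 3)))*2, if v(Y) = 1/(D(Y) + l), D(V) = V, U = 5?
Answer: ⅙ ≈ 0.16667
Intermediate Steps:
v(Y) = 1/Y (v(Y) = 1/(Y + 0) = 1/Y)
v(6*(U + (0*(-2) - 3)))*2 = 2/(6*(5 + (0*(-2) - 3))) = 2/(6*(5 + (0 - 3))) = 2/(6*(5 - 3)) = 2/(6*2) = 2/12 = (1/12)*2 = ⅙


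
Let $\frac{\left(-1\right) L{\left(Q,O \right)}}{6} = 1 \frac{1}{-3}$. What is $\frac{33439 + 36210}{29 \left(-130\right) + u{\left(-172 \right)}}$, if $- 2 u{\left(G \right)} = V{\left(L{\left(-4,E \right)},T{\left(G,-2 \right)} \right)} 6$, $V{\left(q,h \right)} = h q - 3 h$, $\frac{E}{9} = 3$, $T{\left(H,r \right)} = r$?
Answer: $- \frac{69649}{3776} \approx -18.445$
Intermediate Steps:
$E = 27$ ($E = 9 \cdot 3 = 27$)
$L{\left(Q,O \right)} = 2$ ($L{\left(Q,O \right)} = - 6 \cdot 1 \frac{1}{-3} = - 6 \cdot 1 \left(- \frac{1}{3}\right) = \left(-6\right) \left(- \frac{1}{3}\right) = 2$)
$V{\left(q,h \right)} = - 3 h + h q$
$u{\left(G \right)} = -6$ ($u{\left(G \right)} = - \frac{- 2 \left(-3 + 2\right) 6}{2} = - \frac{\left(-2\right) \left(-1\right) 6}{2} = - \frac{2 \cdot 6}{2} = \left(- \frac{1}{2}\right) 12 = -6$)
$\frac{33439 + 36210}{29 \left(-130\right) + u{\left(-172 \right)}} = \frac{33439 + 36210}{29 \left(-130\right) - 6} = \frac{69649}{-3770 - 6} = \frac{69649}{-3776} = 69649 \left(- \frac{1}{3776}\right) = - \frac{69649}{3776}$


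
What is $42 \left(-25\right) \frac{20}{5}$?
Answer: $-4200$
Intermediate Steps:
$42 \left(-25\right) \frac{20}{5} = - 1050 \cdot 20 \cdot \frac{1}{5} = \left(-1050\right) 4 = -4200$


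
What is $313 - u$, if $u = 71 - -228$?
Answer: $14$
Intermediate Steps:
$u = 299$ ($u = 71 + 228 = 299$)
$313 - u = 313 - 299 = 14$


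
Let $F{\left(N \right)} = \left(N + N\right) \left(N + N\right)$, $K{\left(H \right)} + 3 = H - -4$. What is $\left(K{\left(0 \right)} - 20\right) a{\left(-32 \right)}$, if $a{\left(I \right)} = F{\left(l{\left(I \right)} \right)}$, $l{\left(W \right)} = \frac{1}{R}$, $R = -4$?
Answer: $- \frac{19}{4} \approx -4.75$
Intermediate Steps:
$l{\left(W \right)} = - \frac{1}{4}$ ($l{\left(W \right)} = \frac{1}{-4} = - \frac{1}{4}$)
$K{\left(H \right)} = 1 + H$ ($K{\left(H \right)} = -3 + \left(H - -4\right) = -3 + \left(H + 4\right) = -3 + \left(4 + H\right) = 1 + H$)
$F{\left(N \right)} = 4 N^{2}$ ($F{\left(N \right)} = 2 N 2 N = 4 N^{2}$)
$a{\left(I \right)} = \frac{1}{4}$ ($a{\left(I \right)} = 4 \left(- \frac{1}{4}\right)^{2} = 4 \cdot \frac{1}{16} = \frac{1}{4}$)
$\left(K{\left(0 \right)} - 20\right) a{\left(-32 \right)} = \left(\left(1 + 0\right) - 20\right) \frac{1}{4} = \left(1 - 20\right) \frac{1}{4} = \left(-19\right) \frac{1}{4} = - \frac{19}{4}$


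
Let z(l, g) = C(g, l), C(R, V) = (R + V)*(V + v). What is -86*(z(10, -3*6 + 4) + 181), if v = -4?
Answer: -13502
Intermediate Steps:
C(R, V) = (-4 + V)*(R + V) (C(R, V) = (R + V)*(V - 4) = (R + V)*(-4 + V) = (-4 + V)*(R + V))
z(l, g) = l² - 4*g - 4*l + g*l
-86*(z(10, -3*6 + 4) + 181) = -86*((10² - 4*(-3*6 + 4) - 4*10 + (-3*6 + 4)*10) + 181) = -86*((100 - 4*(-18 + 4) - 40 + (-18 + 4)*10) + 181) = -86*((100 - 4*(-14) - 40 - 14*10) + 181) = -86*((100 + 56 - 40 - 140) + 181) = -86*(-24 + 181) = -86*157 = -13502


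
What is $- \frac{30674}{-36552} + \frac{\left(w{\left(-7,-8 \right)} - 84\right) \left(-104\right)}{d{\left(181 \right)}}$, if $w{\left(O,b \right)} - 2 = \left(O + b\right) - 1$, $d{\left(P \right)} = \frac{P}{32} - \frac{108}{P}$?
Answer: $\frac{1079319452449}{535578180} \approx 2015.2$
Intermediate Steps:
$d{\left(P \right)} = - \frac{108}{P} + \frac{P}{32}$ ($d{\left(P \right)} = P \frac{1}{32} - \frac{108}{P} = \frac{P}{32} - \frac{108}{P} = - \frac{108}{P} + \frac{P}{32}$)
$w{\left(O,b \right)} = 1 + O + b$ ($w{\left(O,b \right)} = 2 - \left(1 - O - b\right) = 2 + \left(-1 + O + b\right) = 1 + O + b$)
$- \frac{30674}{-36552} + \frac{\left(w{\left(-7,-8 \right)} - 84\right) \left(-104\right)}{d{\left(181 \right)}} = - \frac{30674}{-36552} + \frac{\left(\left(1 - 7 - 8\right) - 84\right) \left(-104\right)}{- \frac{108}{181} + \frac{1}{32} \cdot 181} = \left(-30674\right) \left(- \frac{1}{36552}\right) + \frac{\left(-14 - 84\right) \left(-104\right)}{\left(-108\right) \frac{1}{181} + \frac{181}{32}} = \frac{15337}{18276} + \frac{\left(-98\right) \left(-104\right)}{- \frac{108}{181} + \frac{181}{32}} = \frac{15337}{18276} + \frac{10192}{\frac{29305}{5792}} = \frac{15337}{18276} + 10192 \cdot \frac{5792}{29305} = \frac{15337}{18276} + \frac{59032064}{29305} = \frac{1079319452449}{535578180}$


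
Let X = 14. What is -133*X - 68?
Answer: -1930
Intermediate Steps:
-133*X - 68 = -133*14 - 68 = -1862 - 68 = -1930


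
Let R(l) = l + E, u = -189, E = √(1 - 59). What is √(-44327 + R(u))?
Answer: √(-44516 + I*√58) ≈ 0.018 + 210.99*I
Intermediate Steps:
E = I*√58 (E = √(-58) = I*√58 ≈ 7.6158*I)
R(l) = l + I*√58
√(-44327 + R(u)) = √(-44327 + (-189 + I*√58)) = √(-44516 + I*√58)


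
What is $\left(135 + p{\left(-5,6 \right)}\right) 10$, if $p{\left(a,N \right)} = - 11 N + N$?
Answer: $750$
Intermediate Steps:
$p{\left(a,N \right)} = - 10 N$
$\left(135 + p{\left(-5,6 \right)}\right) 10 = \left(135 - 60\right) 10 = 75 \cdot 10 = 750$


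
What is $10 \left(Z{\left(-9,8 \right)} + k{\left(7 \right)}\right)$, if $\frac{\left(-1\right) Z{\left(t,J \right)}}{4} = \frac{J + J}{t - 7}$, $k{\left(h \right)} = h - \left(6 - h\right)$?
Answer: $120$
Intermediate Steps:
$k{\left(h \right)} = -6 + 2 h$ ($k{\left(h \right)} = h + \left(-6 + h\right) = -6 + 2 h$)
$Z{\left(t,J \right)} = - \frac{8 J}{-7 + t}$ ($Z{\left(t,J \right)} = - 4 \frac{J + J}{t - 7} = - 4 \frac{2 J}{-7 + t} = - \frac{8 J}{-7 + t}$)
$10 \left(Z{\left(-9,8 \right)} + k{\left(7 \right)}\right) = 10 \left(\left(-8\right) 8 \frac{1}{-7 - 9} + \left(-6 + 2 \cdot 7\right)\right) = 10 \left(\left(-8\right) 8 \frac{1}{-16} + \left(-6 + 14\right)\right) = 10 \left(\left(-8\right) 8 \left(- \frac{1}{16}\right) + 8\right) = 10 \left(4 + 8\right) = 10 \cdot 12 = 120$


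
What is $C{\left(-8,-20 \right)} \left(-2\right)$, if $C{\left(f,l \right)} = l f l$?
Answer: $6400$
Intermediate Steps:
$C{\left(f,l \right)} = f l^{2}$ ($C{\left(f,l \right)} = f l l = f l^{2}$)
$C{\left(-8,-20 \right)} \left(-2\right) = - 8 \left(-20\right)^{2} \left(-2\right) = \left(-8\right) 400 \left(-2\right) = \left(-3200\right) \left(-2\right) = 6400$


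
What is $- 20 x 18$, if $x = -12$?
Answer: $4320$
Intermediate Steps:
$- 20 x 18 = \left(-20\right) \left(-12\right) 18 = 240 \cdot 18 = 4320$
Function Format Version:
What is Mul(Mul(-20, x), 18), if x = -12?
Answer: 4320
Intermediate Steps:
Mul(Mul(-20, x), 18) = Mul(Mul(-20, -12), 18) = Mul(240, 18) = 4320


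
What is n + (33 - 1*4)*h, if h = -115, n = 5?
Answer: -3330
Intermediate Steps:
n + (33 - 1*4)*h = 5 + (33 - 1*4)*(-115) = 5 + (33 - 4)*(-115) = 5 + 29*(-115) = 5 - 3335 = -3330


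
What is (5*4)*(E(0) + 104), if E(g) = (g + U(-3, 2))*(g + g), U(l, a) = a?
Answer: 2080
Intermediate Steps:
E(g) = 2*g*(2 + g) (E(g) = (g + 2)*(g + g) = (2 + g)*(2*g) = 2*g*(2 + g))
(5*4)*(E(0) + 104) = (5*4)*(2*0*(2 + 0) + 104) = 20*(2*0*2 + 104) = 20*(0 + 104) = 20*104 = 2080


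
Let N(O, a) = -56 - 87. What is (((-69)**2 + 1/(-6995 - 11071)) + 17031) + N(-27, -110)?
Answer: 391110833/18066 ≈ 21649.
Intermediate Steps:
N(O, a) = -143
(((-69)**2 + 1/(-6995 - 11071)) + 17031) + N(-27, -110) = (((-69)**2 + 1/(-6995 - 11071)) + 17031) - 143 = ((4761 + 1/(-18066)) + 17031) - 143 = ((4761 - 1/18066) + 17031) - 143 = (86012225/18066 + 17031) - 143 = 393694271/18066 - 143 = 391110833/18066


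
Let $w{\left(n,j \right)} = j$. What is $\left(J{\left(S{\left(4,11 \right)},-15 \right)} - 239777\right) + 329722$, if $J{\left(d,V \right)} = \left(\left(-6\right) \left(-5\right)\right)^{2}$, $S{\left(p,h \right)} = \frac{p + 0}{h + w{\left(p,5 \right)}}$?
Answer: $90845$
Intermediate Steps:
$S{\left(p,h \right)} = \frac{p}{5 + h}$ ($S{\left(p,h \right)} = \frac{p + 0}{h + 5} = \frac{p}{5 + h}$)
$J{\left(d,V \right)} = 900$ ($J{\left(d,V \right)} = 30^{2} = 900$)
$\left(J{\left(S{\left(4,11 \right)},-15 \right)} - 239777\right) + 329722 = \left(900 - 239777\right) + 329722 = -238877 + 329722 = 90845$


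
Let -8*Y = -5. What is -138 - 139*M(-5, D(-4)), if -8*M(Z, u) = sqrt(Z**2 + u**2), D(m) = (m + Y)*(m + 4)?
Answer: -409/8 ≈ -51.125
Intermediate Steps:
Y = 5/8 (Y = -1/8*(-5) = 5/8 ≈ 0.62500)
D(m) = (4 + m)*(5/8 + m) (D(m) = (m + 5/8)*(m + 4) = (5/8 + m)*(4 + m) = (4 + m)*(5/8 + m))
M(Z, u) = -sqrt(Z**2 + u**2)/8
-138 - 139*M(-5, D(-4)) = -138 - (-139)*sqrt((-5)**2 + (5/2 + (-4)**2 + (37/8)*(-4))**2)/8 = -138 - (-139)*sqrt(25 + (5/2 + 16 - 37/2)**2)/8 = -138 - (-139)*sqrt(25 + 0**2)/8 = -138 - (-139)*sqrt(25 + 0)/8 = -138 - (-139)*sqrt(25)/8 = -138 - (-139)*5/8 = -138 - 139*(-5/8) = -138 + 695/8 = -409/8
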